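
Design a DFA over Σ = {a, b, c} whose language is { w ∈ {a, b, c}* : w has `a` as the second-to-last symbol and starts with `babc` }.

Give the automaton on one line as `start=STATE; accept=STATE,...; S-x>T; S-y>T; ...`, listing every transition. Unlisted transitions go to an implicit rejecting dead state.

start=s0; accept=s19,s20,s21; s0-a>s1; s0-b>s2; s0-c>s3; s1-a>s4; s1-b>s5; s1-c>s6; s2-a>s7; s2-b>s8; s2-c>s9; s3-a>s10; s3-b>s11; s3-c>s12; s4-a>s4; s4-b>s5; s4-c>s6; s5-a>s13; s5-b>s8; s5-c>s9; s6-a>s10; s6-b>s11; s6-c>s12; s7-a>s4; s7-b>s14; s7-c>s6; s8-a>s13; s8-b>s8; s8-c>s9; s9-a>s10; s9-b>s11; s9-c>s12; s10-a>s4; s10-b>s5; s10-c>s6; s11-a>s13; s11-b>s8; s11-c>s9; s12-a>s10; s12-b>s11; s12-c>s12; s13-a>s4; s13-b>s5; s13-c>s6; s14-a>s13; s14-b>s8; s14-c>s15; s15-a>s16; s15-b>s17; s15-c>s18; s16-a>s19; s16-b>s20; s16-c>s21; s17-a>s22; s17-b>s23; s17-c>s15; s18-a>s16; s18-b>s17; s18-c>s18; s19-a>s19; s19-b>s20; s19-c>s21; s20-a>s22; s20-b>s23; s20-c>s15; s21-a>s16; s21-b>s17; s21-c>s18; s22-a>s19; s22-b>s20; s22-c>s21; s23-a>s22; s23-b>s23; s23-c>s15

Build one automaton per condition and run them in lockstep. The first has 13 states tracking the last 2 symbols read; the second has 6 states tracking whether the input so far still matches the prefix `babc`. A product state is a pair (one from each), accepting exactly when both do.
24 states suffice.
          a    b    c  
>  s0     s1   s2   s3 
   s1     s4   s5   s6 
   s2     s7   s8   s9 
   s3    s10  s11  s12 
   s4     s4   s5   s6 
   s5    s13   s8   s9 
   s6    s10  s11  s12 
   s7     s4  s14   s6 
   s8    s13   s8   s9 
   s9    s10  s11  s12 
   s10    s4   s5   s6 
   s11   s13   s8   s9 
   s12   s10  s11  s12 
   s13    s4   s5   s6 
   s14   s13   s8  s15 
   s15   s16  s17  s18 
   s16   s19  s20  s21 
   s17   s22  s23  s15 
   s18   s16  s17  s18 
 * s19   s19  s20  s21 
 * s20   s22  s23  s15 
 * s21   s16  s17  s18 
   s22   s19  s20  s21 
   s23   s22  s23  s15 
(> = start, * = accepting)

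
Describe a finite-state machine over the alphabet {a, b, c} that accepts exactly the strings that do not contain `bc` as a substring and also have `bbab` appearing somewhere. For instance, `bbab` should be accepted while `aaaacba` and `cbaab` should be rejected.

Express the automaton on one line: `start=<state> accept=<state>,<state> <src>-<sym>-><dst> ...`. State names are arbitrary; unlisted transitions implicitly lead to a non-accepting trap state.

start=S0 accept=S5,S6 S0-a->S0 S0-b->S1 S0-c->S0 S1-a->S0 S1-b->S2 S1-c->S3 S2-a->S4 S2-b->S2 S2-c->S3 S3-a->S3 S3-b->S3 S3-c->S3 S4-a->S0 S4-b->S5 S4-c->S0 S5-a->S6 S5-b->S5 S5-c->S3 S6-a->S6 S6-b->S5 S6-c->S6

Build one automaton per condition and run them in lockstep. One (3 states) tracks partial matches of the forbidden pattern `bc`; the other (5 states) tracks whether and how much of `bbab` has been seen. Each combined state is a pair, one component from each; accept when both components accept. Equivalent product states are then merged.
A 7-state machine:
        a   b   c  
>  S0   S0  S1  S0 
   S1   S0  S2  S3 
   S2   S4  S2  S3 
   S3   S3  S3  S3 
   S4   S0  S5  S0 
 * S5   S6  S5  S3 
 * S6   S6  S5  S6 
(> = start, * = accepting)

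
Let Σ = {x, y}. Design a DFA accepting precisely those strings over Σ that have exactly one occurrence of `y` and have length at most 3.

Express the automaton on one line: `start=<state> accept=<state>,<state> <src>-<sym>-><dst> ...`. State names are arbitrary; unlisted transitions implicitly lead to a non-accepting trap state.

start=q0 accept=q2,q4,q6 q0-x->q1 q0-y->q2 q1-x->q3 q1-y->q4 q2-x->q4 q2-y->q5 q3-x->q5 q3-y->q6 q4-x->q6 q4-y->q5 q5-x->q5 q5-y->q5 q6-x->q5 q6-y->q5

Handle the two conditions separately and then intersect. The first has 3 states tracking the count of `y`s, saturating at 2; the second has 5 states tracking the input length, saturating at 4. A product state is a pair (one from each), accepting exactly when both do. Minimizing collapses redundant product states.
With 7 states:
        x   y  
>  q0   q1  q2 
   q1   q3  q4 
 * q2   q4  q5 
   q3   q5  q6 
 * q4   q6  q5 
   q5   q5  q5 
 * q6   q5  q5 
(> = start, * = accepting)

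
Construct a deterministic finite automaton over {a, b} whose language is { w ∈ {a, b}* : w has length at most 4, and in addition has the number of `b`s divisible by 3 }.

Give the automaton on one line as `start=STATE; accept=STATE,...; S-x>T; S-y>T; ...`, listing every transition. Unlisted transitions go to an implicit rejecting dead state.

Build one automaton per condition and run them in lockstep. One (6 states) tracks the input length, saturating at 5; the other (3 states) tracks the count of `b`s modulo 3. Each combined state is a pair, one component from each; accept when both components accept. Equivalent product states are then merged.
With 10 states:
        a   b  
>* S0   S1  S2 
 * S1   S3  S4 
   S2   S4  S5 
 * S3   S6  S7 
   S4   S7  S8 
   S5   S8  S6 
 * S6   S9  S7 
   S7   S7  S7 
   S8   S7  S9 
 * S9   S7  S7 
(> = start, * = accepting)

start=S0; accept=S0,S1,S3,S6,S9; S0-a>S1; S0-b>S2; S1-a>S3; S1-b>S4; S2-a>S4; S2-b>S5; S3-a>S6; S3-b>S7; S4-a>S7; S4-b>S8; S5-a>S8; S5-b>S6; S6-a>S9; S6-b>S7; S7-a>S7; S7-b>S7; S8-a>S7; S8-b>S9; S9-a>S7; S9-b>S7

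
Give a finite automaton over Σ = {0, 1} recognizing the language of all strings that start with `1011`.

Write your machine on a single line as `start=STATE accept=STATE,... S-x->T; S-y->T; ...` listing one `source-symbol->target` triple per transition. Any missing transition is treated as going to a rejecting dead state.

Check the first 4 symbols one by one: S0 through S3 record how many have matched `1011` so far; any wrong symbol goes to the dead state S5. After all 4 match we enter the accepting sink S4.
6 states suffice.
        0   1  
>  S0   S5  S1 
   S1   S2  S5 
   S2   S5  S3 
   S3   S5  S4 
 * S4   S4  S4 
   S5   S5  S5 
(> = start, * = accepting)

start=S0; accept=S4; S0-0->S5; S0-1->S1; S1-0->S2; S1-1->S5; S2-0->S5; S2-1->S3; S3-0->S5; S3-1->S4; S4-0->S4; S4-1->S4; S5-0->S5; S5-1->S5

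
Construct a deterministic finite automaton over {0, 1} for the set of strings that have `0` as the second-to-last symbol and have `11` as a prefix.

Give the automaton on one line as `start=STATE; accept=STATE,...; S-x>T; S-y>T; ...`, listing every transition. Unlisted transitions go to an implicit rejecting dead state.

start=s0; accept=s9,s10; s0-0>s1; s0-1>s2; s1-0>s3; s1-1>s4; s2-0>s5; s2-1>s6; s3-0>s3; s3-1>s4; s4-0>s5; s4-1>s7; s5-0>s3; s5-1>s4; s6-0>s8; s6-1>s6; s7-0>s5; s7-1>s7; s8-0>s9; s8-1>s10; s9-0>s9; s9-1>s10; s10-0>s8; s10-1>s6

Run two small machines in parallel and take their product. The first has 7 states tracking the last 2 symbols read; the second has 4 states tracking whether the input so far still matches the prefix `11`. A product state is a pair (one from each), accepting exactly when both do.
With 11 states:
          0    1  
>  s0     s1   s2 
   s1     s3   s4 
   s2     s5   s6 
   s3     s3   s4 
   s4     s5   s7 
   s5     s3   s4 
   s6     s8   s6 
   s7     s5   s7 
   s8     s9  s10 
 * s9     s9  s10 
 * s10    s8   s6 
(> = start, * = accepting)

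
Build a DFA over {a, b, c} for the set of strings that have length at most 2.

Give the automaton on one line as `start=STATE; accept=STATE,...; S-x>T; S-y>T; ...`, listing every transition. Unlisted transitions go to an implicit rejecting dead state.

We only need to distinguish lengths 0, 1, …, 2, and '>2'. Chain q0 → q1 → q2 → q3 on every symbol, with q3 looping. Accepting states: {q0, q1, q2}.
A 4-state machine:
        a   b   c  
>* q0   q1  q1  q1 
 * q1   q2  q2  q2 
 * q2   q3  q3  q3 
   q3   q3  q3  q3 
(> = start, * = accepting)

start=q0; accept=q0,q1,q2; q0-a>q1; q0-b>q1; q0-c>q1; q1-a>q2; q1-b>q2; q1-c>q2; q2-a>q3; q2-b>q3; q2-c>q3; q3-a>q3; q3-b>q3; q3-c>q3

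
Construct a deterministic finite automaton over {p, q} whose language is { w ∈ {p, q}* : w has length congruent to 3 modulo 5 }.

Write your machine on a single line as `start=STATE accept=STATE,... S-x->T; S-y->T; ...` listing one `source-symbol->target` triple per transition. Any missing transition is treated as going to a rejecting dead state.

Count input length modulo 5: every symbol advances one step around the cycle s0 → s1 → s2 → s3 → s4 → s0. Accept at s3.
With 5 states:
        p   q  
>  s0   s1  s1 
   s1   s2  s2 
   s2   s3  s3 
 * s3   s4  s4 
   s4   s0  s0 
(> = start, * = accepting)

start=s0; accept=s3; s0-p->s1; s0-q->s1; s1-p->s2; s1-q->s2; s2-p->s3; s2-q->s3; s3-p->s4; s3-q->s4; s4-p->s0; s4-q->s0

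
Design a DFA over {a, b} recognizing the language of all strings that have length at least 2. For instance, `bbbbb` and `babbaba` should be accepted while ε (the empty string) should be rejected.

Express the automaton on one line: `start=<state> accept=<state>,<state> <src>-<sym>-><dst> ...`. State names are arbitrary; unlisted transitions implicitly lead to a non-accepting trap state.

start=q0 accept=q2,q3 q0-a->q1 q0-b->q1 q1-a->q2 q1-b->q2 q2-a->q3 q2-b->q3 q3-a->q3 q3-b->q3

We only need to distinguish lengths 0, 1, …, 2, and '>2'. Chain q0 → q1 → q2 → q3 on every symbol, with q3 looping. Accepting states: {q2, q3}.
A 4-state machine:
        a   b  
>  q0   q1  q1 
   q1   q2  q2 
 * q2   q3  q3 
 * q3   q3  q3 
(> = start, * = accepting)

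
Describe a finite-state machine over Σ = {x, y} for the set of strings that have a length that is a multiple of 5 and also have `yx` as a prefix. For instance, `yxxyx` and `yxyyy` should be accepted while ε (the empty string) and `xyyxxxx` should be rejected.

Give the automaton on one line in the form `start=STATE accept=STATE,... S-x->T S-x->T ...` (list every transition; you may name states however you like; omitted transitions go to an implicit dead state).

Run two small machines in parallel and take their product. The first has 5 states tracking the input length modulo 5; the second has 4 states tracking whether the input so far still matches the prefix `yx`. A product state is a pair (one from each), accepting exactly when both do. Minimizing collapses redundant product states.
An 8-state machine:
        x   y  
>  s0   s1  s2 
   s1   s1  s1 
   s2   s3  s1 
   s3   s4  s4 
   s4   s5  s5 
   s5   s6  s6 
 * s6   s7  s7 
   s7   s3  s3 
(> = start, * = accepting)

start=s0 accept=s6 s0-x->s1 s0-y->s2 s1-x->s1 s1-y->s1 s2-x->s3 s2-y->s1 s3-x->s4 s3-y->s4 s4-x->s5 s4-y->s5 s5-x->s6 s5-y->s6 s6-x->s7 s6-y->s7 s7-x->s3 s7-y->s3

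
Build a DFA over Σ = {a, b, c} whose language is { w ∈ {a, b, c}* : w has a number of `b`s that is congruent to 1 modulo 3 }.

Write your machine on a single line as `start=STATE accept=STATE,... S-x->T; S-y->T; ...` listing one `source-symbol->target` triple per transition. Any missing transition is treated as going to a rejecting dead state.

start=S0; accept=S1; S0-a->S0; S0-b->S1; S0-c->S0; S1-a->S1; S1-b->S2; S1-c->S1; S2-a->S2; S2-b->S0; S2-c->S2

Keep the running count of `b`s modulo 3: each `b` advances along the cycle S0 → S1 → S2 → S0 while other symbols loop. Accept at S1.
A 3-state machine:
        a   b   c  
>  S0   S0  S1  S0 
 * S1   S1  S2  S1 
   S2   S2  S0  S2 
(> = start, * = accepting)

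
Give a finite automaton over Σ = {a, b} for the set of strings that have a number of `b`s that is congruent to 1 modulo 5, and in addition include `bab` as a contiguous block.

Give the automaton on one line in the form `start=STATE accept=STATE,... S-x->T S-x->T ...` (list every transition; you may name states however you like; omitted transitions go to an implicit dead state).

Run two small machines in parallel and take their product. The first has 5 states tracking the count of `b`s modulo 5; the second has 4 states tracking whether and how much of `bab` has been seen. A product state is a pair (one from each), accepting exactly when both do.
          a    b  
>  q0     q0   q1 
   q1     q2   q3 
   q2     q4   q5 
   q3     q6   q7 
   q4     q4   q3 
   q5     q5   q8 
   q6     q9   q8 
   q7    q10  q11 
   q8     q8  q12 
   q9     q9   q7 
   q10   q13  q12 
   q11   q14  q15 
   q12   q12  q16 
   q13   q13  q11 
   q14   q17  q16 
   q15   q18   q1 
   q16   q16  q19 
   q17   q17  q15 
   q18    q0  q19 
 * q19   q19   q5 
(> = start, * = accepting)

start=q0 accept=q19 q0-a->q0 q0-b->q1 q1-a->q2 q1-b->q3 q2-a->q4 q2-b->q5 q3-a->q6 q3-b->q7 q4-a->q4 q4-b->q3 q5-a->q5 q5-b->q8 q6-a->q9 q6-b->q8 q7-a->q10 q7-b->q11 q8-a->q8 q8-b->q12 q9-a->q9 q9-b->q7 q10-a->q13 q10-b->q12 q11-a->q14 q11-b->q15 q12-a->q12 q12-b->q16 q13-a->q13 q13-b->q11 q14-a->q17 q14-b->q16 q15-a->q18 q15-b->q1 q16-a->q16 q16-b->q19 q17-a->q17 q17-b->q15 q18-a->q0 q18-b->q19 q19-a->q19 q19-b->q5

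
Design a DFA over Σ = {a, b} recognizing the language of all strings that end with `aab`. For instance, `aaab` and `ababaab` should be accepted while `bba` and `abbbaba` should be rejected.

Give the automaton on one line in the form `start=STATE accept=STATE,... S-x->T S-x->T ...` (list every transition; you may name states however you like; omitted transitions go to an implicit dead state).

Remember how much of `aab` the current input suffix matches. State s0 means no match yet; s1 means the last symbol is `a`; s2 means the last 2 symbols are `aa`; s3 means the last 3 symbols are `aab`. Only s3 accepts. On a mismatch, fall back to the longest proper suffix that is still a prefix of `aab`.
With 4 states:
        a   b  
>  s0   s1  s0 
   s1   s2  s0 
   s2   s2  s3 
 * s3   s1  s0 
(> = start, * = accepting)

start=s0 accept=s3 s0-a->s1 s0-b->s0 s1-a->s2 s1-b->s0 s2-a->s2 s2-b->s3 s3-a->s1 s3-b->s0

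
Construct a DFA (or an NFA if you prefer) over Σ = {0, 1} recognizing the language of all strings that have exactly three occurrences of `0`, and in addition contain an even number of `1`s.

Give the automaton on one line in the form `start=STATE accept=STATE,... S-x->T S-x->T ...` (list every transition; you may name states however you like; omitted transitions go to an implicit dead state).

Handle the two conditions separately and then intersect. The first has 5 states tracking the count of `0`s, saturating at 4; the second has 2 states tracking the count of `1`s modulo 2. A product state is a pair (one from each), accepting exactly when both do.
With 10 states:
        0   1  
>  q0   q1  q2 
   q1   q3  q4 
   q2   q4  q0 
   q3   q5  q6 
   q4   q6  q1 
 * q5   q7  q8 
   q6   q8  q3 
   q7   q7  q9 
   q8   q9  q5 
   q9   q9  q7 
(> = start, * = accepting)

start=q0 accept=q5 q0-0->q1 q0-1->q2 q1-0->q3 q1-1->q4 q2-0->q4 q2-1->q0 q3-0->q5 q3-1->q6 q4-0->q6 q4-1->q1 q5-0->q7 q5-1->q8 q6-0->q8 q6-1->q3 q7-0->q7 q7-1->q9 q8-0->q9 q8-1->q5 q9-0->q9 q9-1->q7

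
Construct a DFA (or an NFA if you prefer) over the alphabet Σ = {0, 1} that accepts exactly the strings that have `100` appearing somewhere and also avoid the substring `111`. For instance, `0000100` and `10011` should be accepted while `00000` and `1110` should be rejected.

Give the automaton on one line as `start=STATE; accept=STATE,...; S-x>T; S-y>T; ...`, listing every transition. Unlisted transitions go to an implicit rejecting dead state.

start=q0; accept=q4,q6,q8; q0-0>q0; q0-1>q1; q1-0>q2; q1-1>q3; q2-0>q4; q2-1>q1; q3-0>q2; q3-1>q5; q4-0>q4; q4-1>q6; q5-0>q7; q5-1>q5; q6-0>q4; q6-1>q8; q7-0>q9; q7-1>q5; q8-0>q4; q8-1>q9; q9-0>q9; q9-1>q9

Handle the two conditions separately and then intersect. One (4 states) tracks whether and how much of `100` has been seen; the other (4 states) tracks partial matches of the forbidden pattern `111`. Each combined state is a pair, one component from each; accept when both components accept.
        0   1  
>  q0   q0  q1 
   q1   q2  q3 
   q2   q4  q1 
   q3   q2  q5 
 * q4   q4  q6 
   q5   q7  q5 
 * q6   q4  q8 
   q7   q9  q5 
 * q8   q4  q9 
   q9   q9  q9 
(> = start, * = accepting)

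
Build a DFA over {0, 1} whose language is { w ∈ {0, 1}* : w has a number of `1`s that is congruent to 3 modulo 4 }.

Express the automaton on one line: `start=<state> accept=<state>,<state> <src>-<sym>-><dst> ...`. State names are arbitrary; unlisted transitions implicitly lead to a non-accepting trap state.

start=q0 accept=q3 q0-0->q0 q0-1->q1 q1-0->q1 q1-1->q2 q2-0->q2 q2-1->q3 q3-0->q3 q3-1->q0

Keep the running count of `1`s modulo 4: each `1` advances along the cycle q0 → q1 → q2 → q3 → q0 while other symbols loop. Accept at q3.
        0   1  
>  q0   q0  q1 
   q1   q1  q2 
   q2   q2  q3 
 * q3   q3  q0 
(> = start, * = accepting)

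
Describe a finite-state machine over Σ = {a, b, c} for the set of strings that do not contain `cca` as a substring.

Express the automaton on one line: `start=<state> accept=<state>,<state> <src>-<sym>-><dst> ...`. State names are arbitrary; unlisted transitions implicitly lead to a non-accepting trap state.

start=s0 accept=s0,s1,s2 s0-a->s0 s0-b->s0 s0-c->s1 s1-a->s0 s1-b->s0 s1-c->s2 s2-a->s3 s2-b->s0 s2-c->s2 s3-a->s3 s3-b->s3 s3-c->s3

This is the complement of 'contains `cca`'. Use the same substring-matching states — s0 through s3 holding how much of `cca` has just been matched — but flip the accepting set: everything except the trap s3 accepts.
4 states suffice.
        a   b   c  
>* s0   s0  s0  s1 
 * s1   s0  s0  s2 
 * s2   s3  s0  s2 
   s3   s3  s3  s3 
(> = start, * = accepting)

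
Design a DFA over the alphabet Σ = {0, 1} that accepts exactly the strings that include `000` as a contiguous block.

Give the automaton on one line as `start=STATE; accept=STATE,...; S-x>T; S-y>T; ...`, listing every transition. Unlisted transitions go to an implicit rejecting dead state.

start=q0; accept=q3; q0-0>q1; q0-1>q0; q1-0>q2; q1-1>q0; q2-0>q3; q2-1>q0; q3-0>q3; q3-1>q3

States q0..q2 record the length of the longest prefix of `000` that matches the current input suffix. Reaching q3 means `000` has been seen, and we stay there forever. Accept from q3.
A 4-state machine:
        0   1  
>  q0   q1  q0 
   q1   q2  q0 
   q2   q3  q0 
 * q3   q3  q3 
(> = start, * = accepting)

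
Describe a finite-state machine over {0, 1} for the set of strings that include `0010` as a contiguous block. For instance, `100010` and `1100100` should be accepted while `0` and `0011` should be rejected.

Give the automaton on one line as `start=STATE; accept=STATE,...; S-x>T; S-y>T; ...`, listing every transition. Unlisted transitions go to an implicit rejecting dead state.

start=s0; accept=s4; s0-0>s1; s0-1>s0; s1-0>s2; s1-1>s0; s2-0>s2; s2-1>s3; s3-0>s4; s3-1>s0; s4-0>s4; s4-1>s4

Track how much of `0010` has been matched so far: state s0 is no progress, s4 is the absorbing accept state reached once `0010` has occurred. Intermediate states record partial matches; on a mismatch, fall back to the longest reusable overlap.
A 5-state machine:
        0   1  
>  s0   s1  s0 
   s1   s2  s0 
   s2   s2  s3 
   s3   s4  s0 
 * s4   s4  s4 
(> = start, * = accepting)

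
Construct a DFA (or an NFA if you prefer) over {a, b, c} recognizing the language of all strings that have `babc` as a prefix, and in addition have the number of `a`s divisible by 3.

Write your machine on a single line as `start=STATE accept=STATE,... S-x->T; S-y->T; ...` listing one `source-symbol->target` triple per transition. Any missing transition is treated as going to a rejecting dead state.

start=q0; accept=q9; q0-a->q1; q0-b->q2; q0-c->q3; q1-a->q4; q1-b->q1; q1-c->q1; q2-a->q5; q2-b->q3; q2-c->q3; q3-a->q1; q3-b->q3; q3-c->q3; q4-a->q3; q4-b->q4; q4-c->q4; q5-a->q4; q5-b->q6; q5-c->q1; q6-a->q4; q6-b->q1; q6-c->q7; q7-a->q8; q7-b->q7; q7-c->q7; q8-a->q9; q8-b->q8; q8-c->q8; q9-a->q7; q9-b->q9; q9-c->q9

Handle the two conditions separately and then intersect. One (6 states) tracks whether the input so far still matches the prefix `babc`; the other (3 states) tracks the count of `a`s modulo 3. Each combined state is a pair, one component from each; accept when both components accept.
With 10 states:
        a   b   c  
>  q0   q1  q2  q3 
   q1   q4  q1  q1 
   q2   q5  q3  q3 
   q3   q1  q3  q3 
   q4   q3  q4  q4 
   q5   q4  q6  q1 
   q6   q4  q1  q7 
   q7   q8  q7  q7 
   q8   q9  q8  q8 
 * q9   q7  q9  q9 
(> = start, * = accepting)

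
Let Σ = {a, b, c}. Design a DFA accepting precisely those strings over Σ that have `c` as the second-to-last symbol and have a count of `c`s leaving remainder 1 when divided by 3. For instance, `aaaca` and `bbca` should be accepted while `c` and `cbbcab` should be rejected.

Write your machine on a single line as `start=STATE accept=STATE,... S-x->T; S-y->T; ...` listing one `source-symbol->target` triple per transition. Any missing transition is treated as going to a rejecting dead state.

start=S0; accept=S2,S6; S0-a->S0; S0-b->S0; S0-c->S1; S1-a->S2; S1-b->S2; S1-c->S3; S2-a->S4; S2-b->S4; S2-c->S3; S3-a->S3; S3-b->S3; S3-c->S5; S4-a->S4; S4-b->S4; S4-c->S3; S5-a->S0; S5-b->S0; S5-c->S6; S6-a->S2; S6-b->S2; S6-c->S3

Build one automaton per condition and run them in lockstep. The first has 13 states tracking the last 2 symbols read; the second has 3 states tracking the count of `c`s modulo 3. A product state is a pair (one from each), accepting exactly when both do. Equivalent product states are then merged.
        a   b   c  
>  S0   S0  S0  S1 
   S1   S2  S2  S3 
 * S2   S4  S4  S3 
   S3   S3  S3  S5 
   S4   S4  S4  S3 
   S5   S0  S0  S6 
 * S6   S2  S2  S3 
(> = start, * = accepting)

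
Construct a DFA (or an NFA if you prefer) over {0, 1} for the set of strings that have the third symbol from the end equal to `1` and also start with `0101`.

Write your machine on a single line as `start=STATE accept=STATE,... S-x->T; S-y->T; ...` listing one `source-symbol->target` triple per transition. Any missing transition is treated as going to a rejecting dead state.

start=q0; accept=q5,q8,q9,q10; q0-0->q1; q0-1->q2; q1-0->q2; q1-1->q3; q2-0->q2; q2-1->q2; q3-0->q4; q3-1->q2; q4-0->q2; q4-1->q5; q5-0->q6; q5-1->q7; q6-0->q8; q6-1->q5; q7-0->q9; q7-1->q10; q8-0->q11; q8-1->q12; q9-0->q8; q9-1->q5; q10-0->q9; q10-1->q10; q11-0->q11; q11-1->q12; q12-0->q6; q12-1->q7

Build one automaton per condition and run them in lockstep. The first has 15 states tracking the last 3 symbols read; the second has 6 states tracking whether the input so far still matches the prefix `0101`. A product state is a pair (one from each), accepting exactly when both do. Equivalent product states are then merged.
A 13-state machine:
          0    1  
>  q0     q1   q2 
   q1     q2   q3 
   q2     q2   q2 
   q3     q4   q2 
   q4     q2   q5 
 * q5     q6   q7 
   q6     q8   q5 
   q7     q9  q10 
 * q8    q11  q12 
 * q9     q8   q5 
 * q10    q9  q10 
   q11   q11  q12 
   q12    q6   q7 
(> = start, * = accepting)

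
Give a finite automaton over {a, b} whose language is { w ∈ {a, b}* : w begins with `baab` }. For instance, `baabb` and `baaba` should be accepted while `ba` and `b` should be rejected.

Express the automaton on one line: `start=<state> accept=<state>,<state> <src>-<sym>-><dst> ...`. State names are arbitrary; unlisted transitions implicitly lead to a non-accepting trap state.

start=s0 accept=s4 s0-a->s5 s0-b->s1 s1-a->s2 s1-b->s5 s2-a->s3 s2-b->s5 s3-a->s5 s3-b->s4 s4-a->s4 s4-b->s4 s5-a->s5 s5-b->s5

Walk along `baab` while the input agrees: from s0 take `b` to s1, and so on. Any deviation drops to the rejecting sink s5. Once s4 is reached the prefix is confirmed and every continuation is accepted.
A 6-state machine:
        a   b  
>  s0   s5  s1 
   s1   s2  s5 
   s2   s3  s5 
   s3   s5  s4 
 * s4   s4  s4 
   s5   s5  s5 
(> = start, * = accepting)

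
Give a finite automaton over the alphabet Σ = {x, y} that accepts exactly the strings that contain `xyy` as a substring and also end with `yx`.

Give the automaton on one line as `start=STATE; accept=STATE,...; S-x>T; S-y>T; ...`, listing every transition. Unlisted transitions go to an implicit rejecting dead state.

Run two small machines in parallel and take their product. The first has 4 states tracking whether and how much of `xyy` has been seen; the second has 3 states tracking how much of the suffix `yx` has currently been matched. A product state is a pair (one from each), accepting exactly when both do. Equivalent product states are then merged.
        x   y  
>  q0   q1  q0 
   q1   q1  q2 
   q2   q1  q3 
   q3   q4  q3 
 * q4   q5  q3 
   q5   q5  q3 
(> = start, * = accepting)

start=q0; accept=q4; q0-x>q1; q0-y>q0; q1-x>q1; q1-y>q2; q2-x>q1; q2-y>q3; q3-x>q4; q3-y>q3; q4-x>q5; q4-y>q3; q5-x>q5; q5-y>q3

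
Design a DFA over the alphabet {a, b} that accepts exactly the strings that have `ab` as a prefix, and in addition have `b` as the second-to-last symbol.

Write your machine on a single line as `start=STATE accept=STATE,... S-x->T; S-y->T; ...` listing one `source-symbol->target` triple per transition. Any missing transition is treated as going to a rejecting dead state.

start=q0; accept=q8,q9; q0-a->q1; q0-b->q2; q1-a->q3; q1-b->q4; q2-a->q5; q2-b->q6; q3-a->q3; q3-b->q7; q4-a->q8; q4-b->q9; q5-a->q3; q5-b->q7; q6-a->q5; q6-b->q6; q7-a->q5; q7-b->q6; q8-a->q10; q8-b->q4; q9-a->q8; q9-b->q9; q10-a->q10; q10-b->q4

Build one automaton per condition and run them in lockstep. The first has 4 states tracking whether the input so far still matches the prefix `ab`; the second has 7 states tracking the last 2 symbols read. A product state is a pair (one from each), accepting exactly when both do.
With 11 states:
          a    b  
>  q0     q1   q2 
   q1     q3   q4 
   q2     q5   q6 
   q3     q3   q7 
   q4     q8   q9 
   q5     q3   q7 
   q6     q5   q6 
   q7     q5   q6 
 * q8    q10   q4 
 * q9     q8   q9 
   q10   q10   q4 
(> = start, * = accepting)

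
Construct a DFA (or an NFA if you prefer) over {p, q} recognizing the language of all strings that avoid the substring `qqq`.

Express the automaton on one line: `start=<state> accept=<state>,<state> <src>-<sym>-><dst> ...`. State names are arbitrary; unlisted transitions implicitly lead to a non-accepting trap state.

Track partial matches of the forbidden pattern `qqq`. State D is a dead state reached once `qqq` has occurred; every other state accepts. A means no part of `qqq` is currently matched.
A 4-state machine:
       p  q 
>* A   A  B 
 * B   A  C 
 * C   A  D 
   D   D  D 
(> = start, * = accepting)

start=A accept=A,B,C A-p->A A-q->B B-p->A B-q->C C-p->A C-q->D D-p->D D-q->D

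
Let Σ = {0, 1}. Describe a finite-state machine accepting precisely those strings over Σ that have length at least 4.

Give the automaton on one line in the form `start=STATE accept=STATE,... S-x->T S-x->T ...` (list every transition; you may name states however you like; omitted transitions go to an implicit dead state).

Count input length up to 5: every symbol moves from A toward F, which means 'more than 4' and absorbs. Accept from {E, F}.
With 6 states:
       0  1 
>  A   B  B 
   B   C  C 
   C   D  D 
   D   E  E 
 * E   F  F 
 * F   F  F 
(> = start, * = accepting)

start=A accept=E,F A-0->B A-1->B B-0->C B-1->C C-0->D C-1->D D-0->E D-1->E E-0->F E-1->F F-0->F F-1->F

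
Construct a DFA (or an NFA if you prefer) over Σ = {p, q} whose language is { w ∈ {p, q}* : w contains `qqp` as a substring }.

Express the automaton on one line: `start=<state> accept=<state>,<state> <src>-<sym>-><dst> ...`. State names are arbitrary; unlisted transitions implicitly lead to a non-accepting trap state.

Track how much of `qqp` has been matched so far: state A is no progress, D is the absorbing accept state reached once `qqp` has occurred. Intermediate states record partial matches; on a mismatch, fall back to the longest reusable overlap.
4 states suffice.
       p  q 
>  A   A  B 
   B   A  C 
   C   D  C 
 * D   D  D 
(> = start, * = accepting)

start=A accept=D A-p->A A-q->B B-p->A B-q->C C-p->D C-q->C D-p->D D-q->D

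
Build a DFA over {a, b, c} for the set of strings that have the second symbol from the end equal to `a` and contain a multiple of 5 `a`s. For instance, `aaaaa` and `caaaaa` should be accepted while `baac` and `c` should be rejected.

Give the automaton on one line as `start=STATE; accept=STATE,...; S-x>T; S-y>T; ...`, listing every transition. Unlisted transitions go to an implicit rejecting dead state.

start=s0; accept=s5,s7; s0-a>s1; s0-b>s0; s0-c>s0; s1-a>s2; s1-b>s1; s1-c>s1; s2-a>s3; s2-b>s2; s2-c>s2; s3-a>s4; s3-b>s3; s3-c>s3; s4-a>s5; s4-b>s6; s4-c>s6; s5-a>s1; s5-b>s7; s5-c>s7; s6-a>s8; s6-b>s6; s6-c>s6; s7-a>s1; s7-b>s0; s7-c>s0; s8-a>s1; s8-b>s7; s8-c>s7

Build one automaton per condition and run them in lockstep. The first has 13 states tracking the last 2 symbols read; the second has 5 states tracking the count of `a`s modulo 5. A product state is a pair (one from each), accepting exactly when both do. After merging equivalent states the machine shrinks.
9 states suffice.
        a   b   c  
>  s0   s1  s0  s0 
   s1   s2  s1  s1 
   s2   s3  s2  s2 
   s3   s4  s3  s3 
   s4   s5  s6  s6 
 * s5   s1  s7  s7 
   s6   s8  s6  s6 
 * s7   s1  s0  s0 
   s8   s1  s7  s7 
(> = start, * = accepting)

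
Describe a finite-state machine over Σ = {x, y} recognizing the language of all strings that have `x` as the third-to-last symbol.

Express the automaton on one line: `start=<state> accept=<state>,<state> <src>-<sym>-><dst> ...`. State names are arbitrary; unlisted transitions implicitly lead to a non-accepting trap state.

Because acceptance depends on a position counted from the end, the machine has to buffer the most recent 3 symbols. Make each state the string of the last up-to-3 symbols read; on input `x` shift the window left and append `x`. Accept when the buffered window has length 3 and begins with `x`.
A 15-state machine:
          x    y  
>  S0     S1   S2 
   S1     S3   S4 
   S2     S5   S6 
   S3     S7   S8 
   S4     S9  S10 
   S5    S11  S12 
   S6    S13  S14 
 * S7     S7   S8 
 * S8     S9  S10 
 * S9    S11  S12 
 * S10   S13  S14 
   S11    S7   S8 
   S12    S9  S10 
   S13   S11  S12 
   S14   S13  S14 
(> = start, * = accepting)

start=S0 accept=S7,S8,S9,S10 S0-x->S1 S0-y->S2 S1-x->S3 S1-y->S4 S2-x->S5 S2-y->S6 S3-x->S7 S3-y->S8 S4-x->S9 S4-y->S10 S5-x->S11 S5-y->S12 S6-x->S13 S6-y->S14 S7-x->S7 S7-y->S8 S8-x->S9 S8-y->S10 S9-x->S11 S9-y->S12 S10-x->S13 S10-y->S14 S11-x->S7 S11-y->S8 S12-x->S9 S12-y->S10 S13-x->S11 S13-y->S12 S14-x->S13 S14-y->S14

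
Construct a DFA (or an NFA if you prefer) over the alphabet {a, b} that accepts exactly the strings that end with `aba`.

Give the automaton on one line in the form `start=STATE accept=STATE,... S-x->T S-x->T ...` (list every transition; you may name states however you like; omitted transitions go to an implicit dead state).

Remember how much of `aba` the current input suffix matches. State q0 means no match yet; q1 means the last symbol is `a`; q2 means the last 2 symbols are `ab`; q3 means the last 3 symbols are `aba`. Only q3 accepts. On a mismatch, fall back to the longest proper suffix that is still a prefix of `aba`.
4 states suffice.
        a   b  
>  q0   q1  q0 
   q1   q1  q2 
   q2   q3  q0 
 * q3   q1  q2 
(> = start, * = accepting)

start=q0 accept=q3 q0-a->q1 q0-b->q0 q1-a->q1 q1-b->q2 q2-a->q3 q2-b->q0 q3-a->q1 q3-b->q2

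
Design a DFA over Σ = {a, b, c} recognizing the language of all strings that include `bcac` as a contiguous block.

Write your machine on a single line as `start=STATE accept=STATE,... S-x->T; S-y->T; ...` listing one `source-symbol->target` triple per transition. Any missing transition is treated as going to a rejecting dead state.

Track how much of `bcac` has been matched so far: state q0 is no progress, q4 is the absorbing accept state reached once `bcac` has occurred. Intermediate states record partial matches; on a mismatch, fall back to the longest reusable overlap.
5 states suffice.
        a   b   c  
>  q0   q0  q1  q0 
   q1   q0  q1  q2 
   q2   q3  q1  q0 
   q3   q0  q1  q4 
 * q4   q4  q4  q4 
(> = start, * = accepting)

start=q0; accept=q4; q0-a->q0; q0-b->q1; q0-c->q0; q1-a->q0; q1-b->q1; q1-c->q2; q2-a->q3; q2-b->q1; q2-c->q0; q3-a->q0; q3-b->q1; q3-c->q4; q4-a->q4; q4-b->q4; q4-c->q4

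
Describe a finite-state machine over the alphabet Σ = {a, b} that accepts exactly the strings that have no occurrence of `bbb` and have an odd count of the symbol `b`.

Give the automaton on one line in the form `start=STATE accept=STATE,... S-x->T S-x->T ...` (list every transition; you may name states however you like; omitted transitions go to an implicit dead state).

Build one automaton per condition and run them in lockstep. The first has 4 states tracking partial matches of the forbidden pattern `bbb`; the second has 2 states tracking the count of `b`s modulo 2. A product state is a pair (one from each), accepting exactly when both do.
        a   b  
>  q0   q0  q1 
 * q1   q2  q3 
 * q2   q2  q4 
   q3   q0  q5 
   q4   q0  q6 
   q5   q5  q7 
 * q6   q2  q7 
   q7   q7  q5 
(> = start, * = accepting)

start=q0 accept=q1,q2,q6 q0-a->q0 q0-b->q1 q1-a->q2 q1-b->q3 q2-a->q2 q2-b->q4 q3-a->q0 q3-b->q5 q4-a->q0 q4-b->q6 q5-a->q5 q5-b->q7 q6-a->q2 q6-b->q7 q7-a->q7 q7-b->q5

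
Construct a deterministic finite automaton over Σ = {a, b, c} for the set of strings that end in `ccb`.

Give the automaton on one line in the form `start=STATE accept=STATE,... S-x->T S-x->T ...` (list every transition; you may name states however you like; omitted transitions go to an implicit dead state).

start=s0 accept=s3 s0-a->s0 s0-b->s0 s0-c->s1 s1-a->s0 s1-b->s0 s1-c->s2 s2-a->s0 s2-b->s3 s2-c->s2 s3-a->s0 s3-b->s0 s3-c->s1

Let each state record the length of the longest suffix of the input read so far that is also a prefix of `ccb`. s1 means the last symbol is `c`; s2 means the last 2 symbols are `cc`; s3 means the last 3 symbols are `ccb`. Accept only at s3, where the string currently ends in `ccb`.
        a   b   c  
>  s0   s0  s0  s1 
   s1   s0  s0  s2 
   s2   s0  s3  s2 
 * s3   s0  s0  s1 
(> = start, * = accepting)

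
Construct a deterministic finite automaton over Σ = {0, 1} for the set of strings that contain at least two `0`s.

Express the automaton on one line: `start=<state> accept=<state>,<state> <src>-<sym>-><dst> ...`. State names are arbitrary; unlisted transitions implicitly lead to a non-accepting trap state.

Count `0`s, saturating at 3: states s0 through s2 mean 0 through 2 `0`s seen; s3 means more than 2. Each `0` increments (capped at s3); other symbols loop. Accept from {s2, s3}.
        0   1  
>  s0   s1  s0 
   s1   s2  s1 
 * s2   s3  s2 
 * s3   s3  s3 
(> = start, * = accepting)

start=s0 accept=s2,s3 s0-0->s1 s0-1->s0 s1-0->s2 s1-1->s1 s2-0->s3 s2-1->s2 s3-0->s3 s3-1->s3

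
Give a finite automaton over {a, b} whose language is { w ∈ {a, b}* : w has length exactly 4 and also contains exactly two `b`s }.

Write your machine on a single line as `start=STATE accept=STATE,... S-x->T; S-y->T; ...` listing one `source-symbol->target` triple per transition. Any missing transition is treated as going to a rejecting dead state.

start=q0; accept=q12; q0-a->q1; q0-b->q2; q1-a->q3; q1-b->q4; q2-a->q4; q2-b->q5; q3-a->q6; q3-b->q7; q4-a->q7; q4-b->q8; q5-a->q8; q5-b->q9; q6-a->q10; q6-b->q11; q7-a->q11; q7-b->q12; q8-a->q12; q8-b->q13; q9-a->q13; q9-b->q13; q10-a->q14; q10-b->q15; q11-a->q15; q11-b->q16; q12-a->q16; q12-b->q17; q13-a->q17; q13-b->q17; q14-a->q14; q14-b->q15; q15-a->q15; q15-b->q16; q16-a->q16; q16-b->q17; q17-a->q17; q17-b->q17

Build one automaton per condition and run them in lockstep. One (6 states) tracks the input length, saturating at 5; the other (4 states) tracks the count of `b`s, saturating at 3. Each combined state is a pair, one component from each; accept when both components accept.
18 states suffice.
          a    b  
>  q0     q1   q2 
   q1     q3   q4 
   q2     q4   q5 
   q3     q6   q7 
   q4     q7   q8 
   q5     q8   q9 
   q6    q10  q11 
   q7    q11  q12 
   q8    q12  q13 
   q9    q13  q13 
   q10   q14  q15 
   q11   q15  q16 
 * q12   q16  q17 
   q13   q17  q17 
   q14   q14  q15 
   q15   q15  q16 
   q16   q16  q17 
   q17   q17  q17 
(> = start, * = accepting)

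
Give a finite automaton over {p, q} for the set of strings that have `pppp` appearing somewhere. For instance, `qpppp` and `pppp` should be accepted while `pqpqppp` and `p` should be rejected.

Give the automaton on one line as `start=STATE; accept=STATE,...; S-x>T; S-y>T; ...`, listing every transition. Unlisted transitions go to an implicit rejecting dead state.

Track how much of `pppp` has been matched so far: state s0 is no progress, s4 is the absorbing accept state reached once `pppp` has occurred. Intermediate states record partial matches; on a mismatch, fall back to the longest reusable overlap.
        p   q  
>  s0   s1  s0 
   s1   s2  s0 
   s2   s3  s0 
   s3   s4  s0 
 * s4   s4  s4 
(> = start, * = accepting)

start=s0; accept=s4; s0-p>s1; s0-q>s0; s1-p>s2; s1-q>s0; s2-p>s3; s2-q>s0; s3-p>s4; s3-q>s0; s4-p>s4; s4-q>s4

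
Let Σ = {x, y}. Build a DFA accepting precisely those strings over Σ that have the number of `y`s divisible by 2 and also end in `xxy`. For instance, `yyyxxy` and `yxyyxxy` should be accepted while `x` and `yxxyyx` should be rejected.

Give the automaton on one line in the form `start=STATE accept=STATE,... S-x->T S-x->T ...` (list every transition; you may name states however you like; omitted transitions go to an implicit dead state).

start=q0 accept=q7 q0-x->q1 q0-y->q2 q1-x->q3 q1-y->q2 q2-x->q4 q2-y->q0 q3-x->q3 q3-y->q5 q4-x->q6 q4-y->q0 q5-x->q4 q5-y->q0 q6-x->q6 q6-y->q7 q7-x->q1 q7-y->q2

Run two small machines in parallel and take their product. The first has 2 states tracking the count of `y`s modulo 2; the second has 4 states tracking how much of the suffix `xxy` has currently been matched. A product state is a pair (one from each), accepting exactly when both do.
With 8 states:
        x   y  
>  q0   q1  q2 
   q1   q3  q2 
   q2   q4  q0 
   q3   q3  q5 
   q4   q6  q0 
   q5   q4  q0 
   q6   q6  q7 
 * q7   q1  q2 
(> = start, * = accepting)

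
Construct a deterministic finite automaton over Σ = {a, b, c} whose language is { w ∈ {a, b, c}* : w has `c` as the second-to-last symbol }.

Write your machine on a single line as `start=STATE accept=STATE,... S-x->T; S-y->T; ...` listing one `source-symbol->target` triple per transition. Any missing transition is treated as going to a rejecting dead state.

A DFA must remember the last 2 symbols (since which symbol is second-to-last isn't known until the input ends). Use one state per possible window of the last ≤2 symbols; accept from those whose window starts with `c`.
A 13-state machine:
          a    b    c  
>  q0     q1   q2   q3 
   q1     q4   q5   q6 
   q2     q7   q8   q9 
   q3    q10  q11  q12 
   q4     q4   q5   q6 
   q5     q7   q8   q9 
   q6    q10  q11  q12 
   q7     q4   q5   q6 
   q8     q7   q8   q9 
   q9    q10  q11  q12 
 * q10    q4   q5   q6 
 * q11    q7   q8   q9 
 * q12   q10  q11  q12 
(> = start, * = accepting)

start=q0; accept=q10,q11,q12; q0-a->q1; q0-b->q2; q0-c->q3; q1-a->q4; q1-b->q5; q1-c->q6; q2-a->q7; q2-b->q8; q2-c->q9; q3-a->q10; q3-b->q11; q3-c->q12; q4-a->q4; q4-b->q5; q4-c->q6; q5-a->q7; q5-b->q8; q5-c->q9; q6-a->q10; q6-b->q11; q6-c->q12; q7-a->q4; q7-b->q5; q7-c->q6; q8-a->q7; q8-b->q8; q8-c->q9; q9-a->q10; q9-b->q11; q9-c->q12; q10-a->q4; q10-b->q5; q10-c->q6; q11-a->q7; q11-b->q8; q11-c->q9; q12-a->q10; q12-b->q11; q12-c->q12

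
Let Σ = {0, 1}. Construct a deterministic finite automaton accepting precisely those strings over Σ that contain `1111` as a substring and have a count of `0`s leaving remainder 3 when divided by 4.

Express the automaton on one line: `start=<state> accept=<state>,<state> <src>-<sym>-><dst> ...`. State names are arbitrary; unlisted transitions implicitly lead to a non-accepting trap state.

Handle the two conditions separately and then intersect. One (5 states) tracks whether and how much of `1111` has been seen; the other (4 states) tracks the count of `0`s modulo 4. Each combined state is a pair, one component from each; accept when both components accept.
20 states suffice.
       0  1 
>  A   B  C 
   B   D  E 
   C   B  F 
   D   G  H 
   E   D  I 
   F   B  J 
   G   A  K 
   H   G  L 
   I   D  M 
   J   B  N 
   K   A  O 
   L   G  P 
   M   D  Q 
   N   Q  N 
   O   A  R 
   P   G  S 
   Q   S  Q 
   R   A  T 
   S   T  S 
 * T   N  T 
(> = start, * = accepting)

start=A accept=T A-0->B A-1->C B-0->D B-1->E C-0->B C-1->F D-0->G D-1->H E-0->D E-1->I F-0->B F-1->J G-0->A G-1->K H-0->G H-1->L I-0->D I-1->M J-0->B J-1->N K-0->A K-1->O L-0->G L-1->P M-0->D M-1->Q N-0->Q N-1->N O-0->A O-1->R P-0->G P-1->S Q-0->S Q-1->Q R-0->A R-1->T S-0->T S-1->S T-0->N T-1->T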